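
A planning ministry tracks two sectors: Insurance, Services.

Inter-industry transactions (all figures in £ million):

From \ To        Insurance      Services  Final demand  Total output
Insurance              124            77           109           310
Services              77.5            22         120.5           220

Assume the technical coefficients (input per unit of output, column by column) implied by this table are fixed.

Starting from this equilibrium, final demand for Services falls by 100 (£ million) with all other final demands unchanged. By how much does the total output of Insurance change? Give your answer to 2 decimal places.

Technical coefficients a_ij = z_ij / X_j:
  a_11 = 124/310 = 0.40, a_21 = 77.5/310 = 0.25
  a_12 = 77/220 = 0.35, a_22 = 22/220 = 0.10
I − A =
  [   0.60    -0.35]
  [  -0.25     0.90]
det(I−A) = (0.60)(0.90) − (-0.35)(-0.25) = 0.4525
adj(I−A) = [[0.90, 0.35], [0.25, 0.60]]
(I − A)⁻¹ = adj(I−A) / det(I−A) ≈
  [   1.9890     0.7735]
  [   0.5525     1.3260]
Δx = (I − A)⁻¹ Δd with Δd having -100 in the Services component and 0 elsewhere.
So Δx_1 = L_12 · (-100), where L_12 = adj(I−A)_12 / det(I−A) = 0.35 / 0.4525.
Δx_1 = 0.35 × (-100) / 0.4525 = -35.00 / 0.4525 ≈ -77.35.

Δx_1 = -77.35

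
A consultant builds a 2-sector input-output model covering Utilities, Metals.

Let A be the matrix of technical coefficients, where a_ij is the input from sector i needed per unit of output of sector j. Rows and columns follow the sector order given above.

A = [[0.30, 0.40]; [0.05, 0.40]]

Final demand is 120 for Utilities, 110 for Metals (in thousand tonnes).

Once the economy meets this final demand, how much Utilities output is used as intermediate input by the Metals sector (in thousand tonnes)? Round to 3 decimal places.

I − A =
  [   0.70    -0.40]
  [  -0.05     0.60]
det(I−A) = (0.70)(0.60) − (-0.40)(-0.05) = 0.4000
adj(I−A) = [[0.60, 0.40], [0.05, 0.70]]
(I − A)⁻¹ = adj(I−A) / det(I−A) ≈
  [   1.5000     1.0000]
  [   0.1250     1.7500]
First solve x = (I − A)⁻¹ d = adj(I−A)·d / det(I−A); in particular x_M = (0.05·120 + 0.70·110) / 0.4000 = 83.00 / 0.4000 = 207.50000.
Intermediate flow from U to M: z_UM = a_UM · x_M = 0.40 × 83.00 / 0.4000 = 33.20 / 0.4000 = 83.000.

z_UM = 83.000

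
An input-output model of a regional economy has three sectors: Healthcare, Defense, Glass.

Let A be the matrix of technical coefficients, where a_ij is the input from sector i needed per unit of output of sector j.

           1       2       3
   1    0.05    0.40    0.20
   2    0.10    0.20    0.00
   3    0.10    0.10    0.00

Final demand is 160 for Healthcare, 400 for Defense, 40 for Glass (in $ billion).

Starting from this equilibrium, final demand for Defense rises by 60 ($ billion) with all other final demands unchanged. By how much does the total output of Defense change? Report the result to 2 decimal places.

Δx_2 = 79.49

I − A =
  [   0.95    -0.40    -0.20]
  [  -0.10     0.80     0.00]
  [  -0.10    -0.10     1.00]
Cofactors of I−A, C_ij = (−1)^(i+j)·(minor ij) (rows/columns in the sector order above):
  C_11 = (0.80)(1.00) − (0.00)(-0.10) = 0.8000
  C_12 = −[(-0.10)(1.00) − (0.00)(-0.10)] = 0.1000
  C_13 = (-0.10)(-0.10) − (0.80)(-0.10) = 0.0900
  C_21 = −[(-0.40)(1.00) − (-0.20)(-0.10)] = 0.4200
  C_22 = (0.95)(1.00) − (-0.20)(-0.10) = 0.9300
  C_23 = −[(0.95)(-0.10) − (-0.40)(-0.10)] = 0.1350
  C_31 = (-0.40)(0.00) − (-0.20)(0.80) = 0.1600
  C_32 = −[(0.95)(0.00) − (-0.20)(-0.10)] = 0.0200
  C_33 = (0.95)(0.80) − (-0.40)(-0.10) = 0.7200
det(I−A) = Σ_j (I−A)_1j·C_1j = (0.95)(0.8000) + (-0.40)(0.1000) + (-0.20)(0.0900) = 0.7020
adj(I−A) = Cᵀ =
  [ 0.8000   0.4200   0.1600]
  [ 0.1000   0.9300   0.0200]
  [ 0.0900   0.1350   0.7200]
(I − A)⁻¹ = adj(I−A) / det(I−A) ≈
  [   1.1396     0.5983     0.2279]
  [   0.1425     1.3248     0.0285]
  [   0.1282     0.1923     1.0256]
Δx = (I − A)⁻¹ Δd with Δd having +60 in the Defense component and 0 elsewhere.
So Δx_2 = L_22 · (+60), where L_22 = adj(I−A)_22 / det(I−A) = 0.9300 / 0.7020.
Δx_2 = 0.9300 × (+60) / 0.7020 = 55.80 / 0.7020 ≈ 79.49.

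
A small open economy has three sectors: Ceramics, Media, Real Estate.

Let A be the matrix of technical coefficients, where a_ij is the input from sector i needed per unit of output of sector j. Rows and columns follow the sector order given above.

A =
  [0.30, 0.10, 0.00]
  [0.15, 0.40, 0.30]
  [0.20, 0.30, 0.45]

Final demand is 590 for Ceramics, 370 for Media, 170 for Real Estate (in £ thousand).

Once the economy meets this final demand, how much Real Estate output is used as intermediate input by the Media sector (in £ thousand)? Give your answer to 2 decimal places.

z_RM = 511.66

I − A =
  [   0.70    -0.10     0.00]
  [  -0.15     0.60    -0.30]
  [  -0.20    -0.30     0.55]
Cofactors of I−A, C_ij = (−1)^(i+j)·(minor ij) (rows/columns in the sector order above):
  C_11 = (0.60)(0.55) − (-0.30)(-0.30) = 0.2400
  C_12 = −[(-0.15)(0.55) − (-0.30)(-0.20)] = 0.1425
  C_13 = (-0.15)(-0.30) − (0.60)(-0.20) = 0.1650
  C_21 = −[(-0.10)(0.55) − (0.00)(-0.30)] = 0.0550
  C_22 = (0.70)(0.55) − (0.00)(-0.20) = 0.3850
  C_23 = −[(0.70)(-0.30) − (-0.10)(-0.20)] = 0.2300
  C_31 = (-0.10)(-0.30) − (0.00)(0.60) = 0.0300
  C_32 = −[(0.70)(-0.30) − (0.00)(-0.15)] = 0.2100
  C_33 = (0.70)(0.60) − (-0.10)(-0.15) = 0.4050
det(I−A) = Σ_j (I−A)_1j·C_1j = (0.70)(0.2400) + (-0.10)(0.1425) + (0.00)(0.1650) = 0.15375
adj(I−A) = Cᵀ =
  [ 0.2400   0.0550   0.0300]
  [ 0.1425   0.3850   0.2100]
  [ 0.1650   0.2300   0.4050]
(I − A)⁻¹ = adj(I−A) / det(I−A) ≈
  [   1.5610     0.3577     0.1951]
  [   0.9268     2.5041     1.3659]
  [   1.0732     1.4959     2.6341]
First solve x = (I − A)⁻¹ d = adj(I−A)·d / det(I−A); in particular x_M = (0.1425·590 + 0.3850·370 + 0.2100·170) / 0.15375 = 262.225 / 0.15375 ≈ 1705.5285.
Intermediate flow from R to M: z_RM = a_RM · x_M = 0.30 × 262.225 / 0.15375 = 78.6675 / 0.15375 ≈ 511.66.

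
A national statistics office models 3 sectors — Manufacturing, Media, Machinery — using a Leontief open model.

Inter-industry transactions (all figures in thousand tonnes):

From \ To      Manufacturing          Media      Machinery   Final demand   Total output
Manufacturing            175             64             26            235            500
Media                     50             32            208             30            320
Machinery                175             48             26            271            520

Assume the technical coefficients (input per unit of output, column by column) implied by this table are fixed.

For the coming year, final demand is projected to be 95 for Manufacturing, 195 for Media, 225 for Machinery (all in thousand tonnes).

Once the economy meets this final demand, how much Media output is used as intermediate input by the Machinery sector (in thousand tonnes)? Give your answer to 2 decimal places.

Technical coefficients a_ij = z_ij / X_j:
  a_11 = 175/500 = 0.35, a_21 = 50/500 = 0.10, a_31 = 175/500 = 0.35
  a_12 = 64/320 = 0.20, a_22 = 32/320 = 0.10, a_32 = 48/320 = 0.15
  a_13 = 26/520 = 0.05, a_23 = 208/520 = 0.40, a_33 = 26/520 = 0.05
I − A =
  [   0.65    -0.20    -0.05]
  [  -0.10     0.90    -0.40]
  [  -0.35    -0.15     0.95]
Cofactors of I−A, C_ij = (−1)^(i+j)·(minor ij) (rows/columns in the sector order above):
  C_11 = (0.90)(0.95) − (-0.40)(-0.15) = 0.7950
  C_12 = −[(-0.10)(0.95) − (-0.40)(-0.35)] = 0.2350
  C_13 = (-0.10)(-0.15) − (0.90)(-0.35) = 0.3300
  C_21 = −[(-0.20)(0.95) − (-0.05)(-0.15)] = 0.1975
  C_22 = (0.65)(0.95) − (-0.05)(-0.35) = 0.6000
  C_23 = −[(0.65)(-0.15) − (-0.20)(-0.35)] = 0.1675
  C_31 = (-0.20)(-0.40) − (-0.05)(0.90) = 0.1250
  C_32 = −[(0.65)(-0.40) − (-0.05)(-0.10)] = 0.2650
  C_33 = (0.65)(0.90) − (-0.20)(-0.10) = 0.5650
det(I−A) = Σ_j (I−A)_1j·C_1j = (0.65)(0.7950) + (-0.20)(0.2350) + (-0.05)(0.3300) = 0.45325
adj(I−A) = Cᵀ =
  [ 0.7950   0.1975   0.1250]
  [ 0.2350   0.6000   0.2650]
  [ 0.3300   0.1675   0.5650]
(I − A)⁻¹ = adj(I−A) / det(I−A) ≈
  [   1.7540     0.4357     0.2758]
  [   0.5185     1.3238     0.5847]
  [   0.7281     0.3696     1.2466]
First solve x = (I − A)⁻¹ d = adj(I−A)·d / det(I−A); in particular x_3 = (0.3300·95 + 0.1675·195 + 0.5650·225) / 0.45325 = 191.1375 / 0.45325 ≈ 421.7044.
Intermediate flow from 2 to 3: z_23 = a_23 · x_3 = 0.40 × 191.1375 / 0.45325 = 76.455 / 0.45325 ≈ 168.68.

z_23 = 168.68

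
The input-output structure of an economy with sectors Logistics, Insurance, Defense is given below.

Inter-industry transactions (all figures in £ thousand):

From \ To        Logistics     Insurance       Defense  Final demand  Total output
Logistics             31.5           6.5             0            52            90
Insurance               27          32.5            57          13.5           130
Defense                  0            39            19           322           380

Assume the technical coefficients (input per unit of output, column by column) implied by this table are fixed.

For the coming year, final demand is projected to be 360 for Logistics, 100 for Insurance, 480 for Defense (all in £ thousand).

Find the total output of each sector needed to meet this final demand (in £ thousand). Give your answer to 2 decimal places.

Technical coefficients a_ij = z_ij / X_j:
  a_11 = 31.5/90 = 0.35, a_21 = 27/90 = 0.30, a_31 = 0/90 = 0.00
  a_12 = 6.5/130 = 0.05, a_22 = 32.5/130 = 0.25, a_32 = 39/130 = 0.30
  a_13 = 0/380 = 0.00, a_23 = 57/380 = 0.15, a_33 = 19/380 = 0.05
I − A =
  [   0.65    -0.05     0.00]
  [  -0.30     0.75    -0.15]
  [   0.00    -0.30     0.95]
Cofactors of I−A, C_ij = (−1)^(i+j)·(minor ij) (rows/columns in the sector order above):
  C_11 = (0.75)(0.95) − (-0.15)(-0.30) = 0.6675
  C_12 = −[(-0.30)(0.95) − (-0.15)(0.00)] = 0.2850
  C_13 = (-0.30)(-0.30) − (0.75)(0.00) = 0.0900
  C_21 = −[(-0.05)(0.95) − (0.00)(-0.30)] = 0.0475
  C_22 = (0.65)(0.95) − (0.00)(0.00) = 0.6175
  C_23 = −[(0.65)(-0.30) − (-0.05)(0.00)] = 0.1950
  C_31 = (-0.05)(-0.15) − (0.00)(0.75) = 0.0075
  C_32 = −[(0.65)(-0.15) − (0.00)(-0.30)] = 0.0975
  C_33 = (0.65)(0.75) − (-0.05)(-0.30) = 0.4725
det(I−A) = Σ_j (I−A)_1j·C_1j = (0.65)(0.6675) + (-0.05)(0.2850) + (0.00)(0.0900) = 0.419625
adj(I−A) = Cᵀ =
  [ 0.6675   0.0475   0.0075]
  [ 0.2850   0.6175   0.0975]
  [ 0.0900   0.1950   0.4725]
(I − A)⁻¹ = adj(I−A) / det(I−A) ≈
  [   1.5907     0.1132     0.0179]
  [   0.6792     1.4716     0.2324]
  [   0.2145     0.4647     1.1260]
x = (I − A)⁻¹ d = adj(I−A)·d / det(I−A), with det(I−A) = 0.419625:
  x_1 = (0.6675·360 + 0.0475·100 + 0.0075·480) / 0.419625 = 248.65 / 0.419625 ≈ 592.55
  x_2 = (0.2850·360 + 0.6175·100 + 0.0975·480) / 0.419625 = 211.15 / 0.419625 ≈ 503.19
  x_3 = (0.0900·360 + 0.1950·100 + 0.4725·480) / 0.419625 = 278.70 / 0.419625 ≈ 664.16

x_1 = 592.55, x_2 = 503.19, x_3 = 664.16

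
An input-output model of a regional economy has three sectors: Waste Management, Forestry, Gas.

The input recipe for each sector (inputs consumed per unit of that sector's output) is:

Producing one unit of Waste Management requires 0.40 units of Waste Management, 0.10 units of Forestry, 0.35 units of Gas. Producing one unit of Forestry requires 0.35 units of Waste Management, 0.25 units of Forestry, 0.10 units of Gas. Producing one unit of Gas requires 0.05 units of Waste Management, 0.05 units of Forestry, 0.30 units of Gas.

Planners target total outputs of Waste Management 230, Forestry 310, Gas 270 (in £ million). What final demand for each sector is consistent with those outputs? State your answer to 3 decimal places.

I − A =
  [   0.60    -0.35    -0.05]
  [  -0.10     0.75    -0.05]
  [  -0.35    -0.10     0.70]
d = (I − A) x:
  d_1 = (+0.60)·230 + (-0.35)·310 + (-0.05)·270 = 16.000
  d_2 = (-0.10)·230 + (+0.75)·310 + (-0.05)·270 = 196.000
  d_3 = (-0.35)·230 + (-0.10)·310 + (+0.70)·270 = 77.500

d_1 = 16.000, d_2 = 196.000, d_3 = 77.500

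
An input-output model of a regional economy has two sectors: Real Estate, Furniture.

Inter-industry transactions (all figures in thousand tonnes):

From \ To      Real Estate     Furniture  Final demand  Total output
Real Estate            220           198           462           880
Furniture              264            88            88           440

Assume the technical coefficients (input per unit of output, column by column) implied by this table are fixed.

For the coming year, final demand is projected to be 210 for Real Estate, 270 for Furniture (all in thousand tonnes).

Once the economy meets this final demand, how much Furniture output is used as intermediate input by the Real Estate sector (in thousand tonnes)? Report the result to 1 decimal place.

Technical coefficients a_ij = z_ij / X_j:
  a_11 = 220/880 = 0.25, a_21 = 264/880 = 0.30
  a_12 = 198/440 = 0.45, a_22 = 88/440 = 0.20
I − A =
  [   0.75    -0.45]
  [  -0.30     0.80]
det(I−A) = (0.75)(0.80) − (-0.45)(-0.30) = 0.4650
adj(I−A) = [[0.80, 0.45], [0.30, 0.75]]
(I − A)⁻¹ = adj(I−A) / det(I−A) ≈
  [   1.7204     0.9677]
  [   0.6452     1.6129]
First solve x = (I − A)⁻¹ d = adj(I−A)·d / det(I−A); in particular x_1 = (0.80·210 + 0.45·270) / 0.4650 = 289.50 / 0.4650 ≈ 622.581.
Intermediate flow from 2 to 1: z_21 = a_21 · x_1 = 0.30 × 289.50 / 0.4650 = 86.85 / 0.4650 ≈ 186.8.

z_21 = 186.8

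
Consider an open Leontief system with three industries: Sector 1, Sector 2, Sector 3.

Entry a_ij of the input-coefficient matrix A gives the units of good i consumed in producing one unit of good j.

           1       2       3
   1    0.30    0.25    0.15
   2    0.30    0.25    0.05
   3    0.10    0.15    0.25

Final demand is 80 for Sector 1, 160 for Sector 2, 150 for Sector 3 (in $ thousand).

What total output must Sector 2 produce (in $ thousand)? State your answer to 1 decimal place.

I − A =
  [   0.70    -0.25    -0.15]
  [  -0.30     0.75    -0.05]
  [  -0.10    -0.15     0.75]
Cofactors of I−A, C_ij = (−1)^(i+j)·(minor ij) (rows/columns in the sector order above):
  C_11 = (0.75)(0.75) − (-0.05)(-0.15) = 0.5550
  C_12 = −[(-0.30)(0.75) − (-0.05)(-0.10)] = 0.2300
  C_13 = (-0.30)(-0.15) − (0.75)(-0.10) = 0.1200
  C_21 = −[(-0.25)(0.75) − (-0.15)(-0.15)] = 0.2100
  C_22 = (0.70)(0.75) − (-0.15)(-0.10) = 0.5100
  C_23 = −[(0.70)(-0.15) − (-0.25)(-0.10)] = 0.1300
  C_31 = (-0.25)(-0.05) − (-0.15)(0.75) = 0.1250
  C_32 = −[(0.70)(-0.05) − (-0.15)(-0.30)] = 0.0800
  C_33 = (0.70)(0.75) − (-0.25)(-0.30) = 0.4500
det(I−A) = Σ_j (I−A)_1j·C_1j = (0.70)(0.5550) + (-0.25)(0.2300) + (-0.15)(0.1200) = 0.3130
adj(I−A) = Cᵀ =
  [ 0.5550   0.2100   0.1250]
  [ 0.2300   0.5100   0.0800]
  [ 0.1200   0.1300   0.4500]
(I − A)⁻¹ = adj(I−A) / det(I−A) ≈
  [   1.7732     0.6709     0.3994]
  [   0.7348     1.6294     0.2556]
  [   0.3834     0.4153     1.4377]
x = (I − A)⁻¹ d = adj(I−A)·d / det(I−A), with det(I−A) = 0.3130:
  x_1 = (0.5550·80 + 0.2100·160 + 0.1250·150) / 0.3130 = 96.75 / 0.3130 ≈ 309.1
  x_2 = (0.2300·80 + 0.5100·160 + 0.0800·150) / 0.3130 = 112.00 / 0.3130 ≈ 357.8
  x_3 = (0.1200·80 + 0.1300·160 + 0.4500·150) / 0.3130 = 97.90 / 0.3130 ≈ 312.8

x_2 = 357.8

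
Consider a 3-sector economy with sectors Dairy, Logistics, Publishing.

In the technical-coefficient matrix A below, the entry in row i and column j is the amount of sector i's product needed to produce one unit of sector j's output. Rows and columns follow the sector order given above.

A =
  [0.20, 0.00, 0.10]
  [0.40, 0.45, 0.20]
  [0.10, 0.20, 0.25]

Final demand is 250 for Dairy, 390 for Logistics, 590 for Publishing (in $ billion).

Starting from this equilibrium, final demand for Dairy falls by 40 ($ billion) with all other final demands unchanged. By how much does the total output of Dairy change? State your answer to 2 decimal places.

Δx_D = -52.37

I − A =
  [   0.80     0.00    -0.10]
  [  -0.40     0.55    -0.20]
  [  -0.10    -0.20     0.75]
Cofactors of I−A, C_ij = (−1)^(i+j)·(minor ij) (rows/columns in the sector order above):
  C_11 = (0.55)(0.75) − (-0.20)(-0.20) = 0.3725
  C_12 = −[(-0.40)(0.75) − (-0.20)(-0.10)] = 0.3200
  C_13 = (-0.40)(-0.20) − (0.55)(-0.10) = 0.1350
  C_21 = −[(0.00)(0.75) − (-0.10)(-0.20)] = 0.0200
  C_22 = (0.80)(0.75) − (-0.10)(-0.10) = 0.5900
  C_23 = −[(0.80)(-0.20) − (0.00)(-0.10)] = 0.1600
  C_31 = (0.00)(-0.20) − (-0.10)(0.55) = 0.0550
  C_32 = −[(0.80)(-0.20) − (-0.10)(-0.40)] = 0.2000
  C_33 = (0.80)(0.55) − (0.00)(-0.40) = 0.4400
det(I−A) = Σ_j (I−A)_1j·C_1j = (0.80)(0.3725) + (0.00)(0.3200) + (-0.10)(0.1350) = 0.2845
adj(I−A) = Cᵀ =
  [ 0.3725   0.0200   0.0550]
  [ 0.3200   0.5900   0.2000]
  [ 0.1350   0.1600   0.4400]
(I − A)⁻¹ = adj(I−A) / det(I−A) ≈
  [   1.3093     0.0703     0.1933]
  [   1.1248     2.0738     0.7030]
  [   0.4745     0.5624     1.5466]
Δx = (I − A)⁻¹ Δd with Δd having -40 in the Dairy component and 0 elsewhere.
So Δx_D = L_DD · (-40), where L_DD = adj(I−A)_DD / det(I−A) = 0.3725 / 0.2845.
Δx_D = 0.3725 × (-40) / 0.2845 = -14.90 / 0.2845 ≈ -52.37.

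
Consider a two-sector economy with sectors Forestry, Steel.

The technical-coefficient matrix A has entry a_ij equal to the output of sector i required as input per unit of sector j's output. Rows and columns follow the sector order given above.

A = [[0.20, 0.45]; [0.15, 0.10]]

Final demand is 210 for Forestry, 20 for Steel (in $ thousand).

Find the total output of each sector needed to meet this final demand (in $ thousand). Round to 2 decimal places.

I − A =
  [   0.80    -0.45]
  [  -0.15     0.90]
det(I−A) = (0.80)(0.90) − (-0.45)(-0.15) = 0.6525
adj(I−A) = [[0.90, 0.45], [0.15, 0.80]]
(I − A)⁻¹ = adj(I−A) / det(I−A) ≈
  [   1.3793     0.6897]
  [   0.2299     1.2261]
x = (I − A)⁻¹ d = adj(I−A)·d / det(I−A), with det(I−A) = 0.6525:
  x_1 = (0.90·210 + 0.45·20) / 0.6525 = 198.00 / 0.6525 ≈ 303.45
  x_2 = (0.15·210 + 0.80·20) / 0.6525 = 47.50 / 0.6525 ≈ 72.80

x_1 = 303.45, x_2 = 72.80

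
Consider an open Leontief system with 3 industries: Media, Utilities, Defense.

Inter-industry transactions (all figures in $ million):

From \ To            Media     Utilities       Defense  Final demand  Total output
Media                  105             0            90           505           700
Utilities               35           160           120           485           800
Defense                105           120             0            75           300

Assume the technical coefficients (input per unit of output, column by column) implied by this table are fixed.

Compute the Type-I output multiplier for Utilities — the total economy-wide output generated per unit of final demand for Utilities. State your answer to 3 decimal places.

Technical coefficients a_ij = z_ij / X_j:
  a_11 = 105/700 = 0.15, a_21 = 35/700 = 0.05, a_31 = 105/700 = 0.15
  a_12 = 0/800 = 0.00, a_22 = 160/800 = 0.20, a_32 = 120/800 = 0.15
  a_13 = 90/300 = 0.30, a_23 = 120/300 = 0.40, a_33 = 0/300 = 0.00
I − A =
  [   0.85     0.00    -0.30]
  [  -0.05     0.80    -0.40]
  [  -0.15    -0.15     1.00]
Cofactors of I−A, C_ij = (−1)^(i+j)·(minor ij) (rows/columns in the sector order above):
  C_11 = (0.80)(1.00) − (-0.40)(-0.15) = 0.7400
  C_12 = −[(-0.05)(1.00) − (-0.40)(-0.15)] = 0.1100
  C_13 = (-0.05)(-0.15) − (0.80)(-0.15) = 0.1275
  C_21 = −[(0.00)(1.00) − (-0.30)(-0.15)] = 0.0450
  C_22 = (0.85)(1.00) − (-0.30)(-0.15) = 0.8050
  C_23 = −[(0.85)(-0.15) − (0.00)(-0.15)] = 0.1275
  C_31 = (0.00)(-0.40) − (-0.30)(0.80) = 0.2400
  C_32 = −[(0.85)(-0.40) − (-0.30)(-0.05)] = 0.3550
  C_33 = (0.85)(0.80) − (0.00)(-0.05) = 0.6800
det(I−A) = Σ_j (I−A)_1j·C_1j = (0.85)(0.7400) + (0.00)(0.1100) + (-0.30)(0.1275) = 0.59075
adj(I−A) = Cᵀ =
  [ 0.7400   0.0450   0.2400]
  [ 0.1100   0.8050   0.3550]
  [ 0.1275   0.1275   0.6800]
(I − A)⁻¹ = adj(I−A) / det(I−A) ≈
  [   1.2526     0.0762     0.4063]
  [   0.1862     1.3627     0.6009]
  [   0.2158     0.2158     1.1511]
The output multiplier for sector j is the column-j sum of the Leontief inverse (I − A)⁻¹ = adj(I−A) / det(I−A).
Column 2 of adj(I−A): (0.0450, 0.8050, 0.1275); det(I−A) = 0.59075.
m_2 = (0.0450 + 0.8050 + 0.1275) / 0.59075 = 0.9775 / 0.59075 ≈ 1.655.

m_2 = 1.655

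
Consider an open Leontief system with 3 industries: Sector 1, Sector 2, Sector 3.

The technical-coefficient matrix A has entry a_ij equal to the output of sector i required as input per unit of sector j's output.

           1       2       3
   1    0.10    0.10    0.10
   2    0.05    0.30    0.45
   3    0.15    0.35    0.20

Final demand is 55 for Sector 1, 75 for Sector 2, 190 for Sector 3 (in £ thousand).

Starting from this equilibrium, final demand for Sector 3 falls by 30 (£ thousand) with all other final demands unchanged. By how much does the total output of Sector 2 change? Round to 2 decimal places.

I − A =
  [   0.90    -0.10    -0.10]
  [  -0.05     0.70    -0.45]
  [  -0.15    -0.35     0.80]
Cofactors of I−A, C_ij = (−1)^(i+j)·(minor ij) (rows/columns in the sector order above):
  C_11 = (0.70)(0.80) − (-0.45)(-0.35) = 0.4025
  C_12 = −[(-0.05)(0.80) − (-0.45)(-0.15)] = 0.1075
  C_13 = (-0.05)(-0.35) − (0.70)(-0.15) = 0.1225
  C_21 = −[(-0.10)(0.80) − (-0.10)(-0.35)] = 0.1150
  C_22 = (0.90)(0.80) − (-0.10)(-0.15) = 0.7050
  C_23 = −[(0.90)(-0.35) − (-0.10)(-0.15)] = 0.3300
  C_31 = (-0.10)(-0.45) − (-0.10)(0.70) = 0.1150
  C_32 = −[(0.90)(-0.45) − (-0.10)(-0.05)] = 0.4100
  C_33 = (0.90)(0.70) − (-0.10)(-0.05) = 0.6250
det(I−A) = Σ_j (I−A)_1j·C_1j = (0.90)(0.4025) + (-0.10)(0.1075) + (-0.10)(0.1225) = 0.33925
adj(I−A) = Cᵀ =
  [ 0.4025   0.1150   0.1150]
  [ 0.1075   0.7050   0.4100]
  [ 0.1225   0.3300   0.6250]
(I − A)⁻¹ = adj(I−A) / det(I−A) ≈
  [   1.1864     0.3390     0.3390]
  [   0.3169     2.0781     1.2085]
  [   0.3611     0.9727     1.8423]
Δx = (I − A)⁻¹ Δd with Δd having -30 in the Sector 3 component and 0 elsewhere.
So Δx_2 = L_23 · (-30), where L_23 = adj(I−A)_23 / det(I−A) = 0.4100 / 0.33925.
Δx_2 = 0.4100 × (-30) / 0.33925 = -12.30 / 0.33925 ≈ -36.26.

Δx_2 = -36.26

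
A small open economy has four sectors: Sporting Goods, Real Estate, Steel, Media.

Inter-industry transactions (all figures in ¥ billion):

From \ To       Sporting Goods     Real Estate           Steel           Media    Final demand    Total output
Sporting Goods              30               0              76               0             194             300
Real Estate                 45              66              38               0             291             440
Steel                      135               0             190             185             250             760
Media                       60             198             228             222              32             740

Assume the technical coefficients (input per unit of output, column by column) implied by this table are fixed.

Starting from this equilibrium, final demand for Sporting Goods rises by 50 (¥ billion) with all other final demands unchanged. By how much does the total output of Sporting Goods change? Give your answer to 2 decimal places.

Technical coefficients a_ij = z_ij / X_j:
  a_11 = 30/300 = 0.10, a_21 = 45/300 = 0.15, a_31 = 135/300 = 0.45, a_41 = 60/300 = 0.20
  a_12 = 0/440 = 0.00, a_22 = 66/440 = 0.15, a_32 = 0/440 = 0.00, a_42 = 198/440 = 0.45
  a_13 = 76/760 = 0.10, a_23 = 38/760 = 0.05, a_33 = 190/760 = 0.25, a_43 = 228/760 = 0.30
  a_14 = 0/740 = 0.00, a_24 = 0/740 = 0.00, a_34 = 185/740 = 0.25, a_44 = 222/740 = 0.30
I − A =
  [   0.90     0.00    -0.10     0.00]
  [  -0.15     0.85    -0.05     0.00]
  [  -0.45     0.00     0.75    -0.25]
  [  -0.20    -0.45    -0.30     0.70]
Compute the cofactors C_ij = (−1)^(i+j)·(3×3 minor ij) of I−A; the adjugate is their transpose:
adj(I−A) = Cᵀ =
  [ 0.376875   0.011250   0.059500   0.021250]
  [ 0.085750   0.368500   0.042000   0.015000]
  [ 0.327125   0.101250   0.535500   0.191250]
  [ 0.303000   0.283500   0.273500   0.535500]
det(I−A) = Σ_j (I−A)_1j·C_1j = (0.90)(0.376875) + (0.00)(0.085750) + (-0.10)(0.327125) + (0.00)(0.303000) = 0.306475
(I − A)⁻¹ = adj(I−A) / det(I−A) ≈
  [   1.2297     0.0367     0.1941     0.0693]
  [   0.2798     1.2024     0.1370     0.0489]
  [   1.0674     0.3304     1.7473     0.6240]
  [   0.9887     0.9250     0.8924     1.7473]
Δx = (I − A)⁻¹ Δd with Δd having +50 in the Sporting Goods component and 0 elsewhere.
So Δx_1 = L_11 · (+50), where L_11 = adj(I−A)_11 / det(I−A) = 0.376875 / 0.306475.
Δx_1 = 0.376875 × (+50) / 0.306475 = 18.84375 / 0.306475 ≈ 61.49.

Δx_1 = 61.49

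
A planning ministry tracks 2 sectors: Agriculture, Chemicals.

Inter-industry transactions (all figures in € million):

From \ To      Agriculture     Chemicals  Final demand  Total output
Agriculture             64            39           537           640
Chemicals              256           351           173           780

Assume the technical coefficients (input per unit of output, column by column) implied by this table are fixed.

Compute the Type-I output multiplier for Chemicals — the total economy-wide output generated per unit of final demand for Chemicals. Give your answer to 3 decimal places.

Technical coefficients a_ij = z_ij / X_j:
  a_11 = 64/640 = 0.10, a_21 = 256/640 = 0.40
  a_12 = 39/780 = 0.05, a_22 = 351/780 = 0.45
I − A =
  [   0.90    -0.05]
  [  -0.40     0.55]
det(I−A) = (0.90)(0.55) − (-0.05)(-0.40) = 0.4750
adj(I−A) = [[0.55, 0.05], [0.40, 0.90]]
(I − A)⁻¹ = adj(I−A) / det(I−A) ≈
  [   1.1579     0.1053]
  [   0.8421     1.8947]
The output multiplier for sector j is the column-j sum of the Leontief inverse (I − A)⁻¹ = adj(I−A) / det(I−A).
Column 2 of adj(I−A): (0.05, 0.90); det(I−A) = 0.4750.
m_2 = (0.05 + 0.90) / 0.4750 = 0.95 / 0.4750 = 2.000.

m_2 = 2.000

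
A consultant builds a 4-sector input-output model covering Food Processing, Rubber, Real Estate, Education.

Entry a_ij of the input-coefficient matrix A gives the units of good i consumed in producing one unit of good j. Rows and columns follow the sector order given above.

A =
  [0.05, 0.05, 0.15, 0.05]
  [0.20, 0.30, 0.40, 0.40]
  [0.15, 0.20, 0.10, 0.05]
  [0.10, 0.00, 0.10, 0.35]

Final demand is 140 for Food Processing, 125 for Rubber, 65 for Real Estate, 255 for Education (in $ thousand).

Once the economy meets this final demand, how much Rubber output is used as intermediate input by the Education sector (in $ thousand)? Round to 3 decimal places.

I − A =
  [   0.95    -0.05    -0.15    -0.05]
  [  -0.20     0.70    -0.40    -0.40]
  [  -0.15    -0.20     0.90    -0.05]
  [  -0.10     0.00    -0.10     0.65]
Compute the cofactors C_ij = (−1)^(i+j)·(3×3 minor ij) of I−A; the adjugate is their transpose:
adj(I−A) = Cᵀ =
  [ 0.346000   0.049500   0.086750   0.063750]
  [ 0.199000   0.530375   0.309500   0.365500]
  [ 0.105750   0.127625   0.420250   0.119000]
  [ 0.069500   0.027250   0.078000   0.488750]
det(I−A) = Σ_j (I−A)_1j·C_1j = (0.95)(0.346000) + (-0.05)(0.199000) + (-0.15)(0.105750) + (-0.05)(0.069500) = 0.2994125
(I − A)⁻¹ = adj(I−A) / det(I−A) ≈
  [   1.1556     0.1653     0.2897     0.2129]
  [   0.6646     1.7714     1.0337     1.2207]
  [   0.3532     0.4263     1.4036     0.3974]
  [   0.2321     0.0910     0.2605     1.6324]
First solve x = (I − A)⁻¹ d = adj(I−A)·d / det(I−A); in particular x_4 = (0.069500·140 + 0.027250·125 + 0.078000·65 + 0.488750·255) / 0.2994125 = 142.8375 / 0.2994125 ≈ 477.05924.
Intermediate flow from 2 to 4: z_24 = a_24 · x_4 = 0.40 × 142.8375 / 0.2994125 = 57.135 / 0.2994125 ≈ 190.824.

z_24 = 190.824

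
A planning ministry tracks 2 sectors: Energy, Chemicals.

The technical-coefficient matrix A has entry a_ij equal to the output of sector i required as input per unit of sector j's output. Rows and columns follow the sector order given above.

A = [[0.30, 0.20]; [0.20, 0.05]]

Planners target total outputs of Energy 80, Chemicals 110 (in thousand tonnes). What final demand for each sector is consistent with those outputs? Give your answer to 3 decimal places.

d_E = 34.000, d_C = 88.500

I − A =
  [   0.70    -0.20]
  [  -0.20     0.95]
d = (I − A) x:
  d_E = (+0.70)·80 + (-0.20)·110 = 34.000
  d_C = (-0.20)·80 + (+0.95)·110 = 88.500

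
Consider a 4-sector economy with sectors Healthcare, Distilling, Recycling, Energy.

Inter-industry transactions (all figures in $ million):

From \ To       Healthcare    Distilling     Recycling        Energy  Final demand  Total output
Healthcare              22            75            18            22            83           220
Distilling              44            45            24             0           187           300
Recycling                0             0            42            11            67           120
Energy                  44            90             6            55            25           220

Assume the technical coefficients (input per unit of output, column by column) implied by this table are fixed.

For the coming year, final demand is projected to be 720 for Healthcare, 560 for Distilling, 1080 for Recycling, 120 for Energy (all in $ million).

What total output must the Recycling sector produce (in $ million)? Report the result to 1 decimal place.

x_3 = 1761.5

Technical coefficients a_ij = z_ij / X_j:
  a_11 = 22/220 = 0.10, a_21 = 44/220 = 0.20, a_31 = 0/220 = 0.00, a_41 = 44/220 = 0.20
  a_12 = 75/300 = 0.25, a_22 = 45/300 = 0.15, a_32 = 0/300 = 0.00, a_42 = 90/300 = 0.30
  a_13 = 18/120 = 0.15, a_23 = 24/120 = 0.20, a_33 = 42/120 = 0.35, a_43 = 6/120 = 0.05
  a_14 = 22/220 = 0.10, a_24 = 0/220 = 0.00, a_34 = 11/220 = 0.05, a_44 = 55/220 = 0.25
I − A =
  [   0.90    -0.25    -0.15    -0.10]
  [  -0.20     0.85    -0.20     0.00]
  [   0.00     0.00     0.65    -0.05]
  [  -0.20    -0.30    -0.05     0.75]
Compute the cofactors C_ij = (−1)^(i+j)·(3×3 minor ij) of I−A; the adjugate is their transpose:
adj(I−A) = Cᵀ =
  [ 0.409250   0.143000   0.143375   0.064125]
  [ 0.099000   0.422000   0.154500   0.023500]
  [ 0.011500   0.016000   0.513250   0.035750]
  [ 0.149500   0.208000   0.134250   0.464750]
det(I−A) = Σ_j (I−A)_1j·C_1j = (0.90)(0.409250) + (-0.25)(0.099000) + (-0.15)(0.011500) + (-0.10)(0.149500) = 0.3269
(I − A)⁻¹ = adj(I−A) / det(I−A) ≈
  [   1.2519     0.4374     0.4386     0.1962]
  [   0.3028     1.2909     0.4726     0.0719]
  [   0.0352     0.0489     1.5701     0.1094]
  [   0.4573     0.6363     0.4107     1.4217]
x = (I − A)⁻¹ d = adj(I−A)·d / det(I−A), with det(I−A) = 0.3269:
  x_1 = (0.409250·720 + 0.143000·560 + 0.143375·1080 + 0.064125·120) / 0.3269 = 537.28 / 0.3269 ≈ 1643.6
  x_2 = (0.099000·720 + 0.422000·560 + 0.154500·1080 + 0.023500·120) / 0.3269 = 477.28 / 0.3269 ≈ 1460.0
  x_3 = (0.011500·720 + 0.016000·560 + 0.513250·1080 + 0.035750·120) / 0.3269 = 575.84 / 0.3269 ≈ 1761.5
  x_4 = (0.149500·720 + 0.208000·560 + 0.134250·1080 + 0.464750·120) / 0.3269 = 424.88 / 0.3269 ≈ 1299.7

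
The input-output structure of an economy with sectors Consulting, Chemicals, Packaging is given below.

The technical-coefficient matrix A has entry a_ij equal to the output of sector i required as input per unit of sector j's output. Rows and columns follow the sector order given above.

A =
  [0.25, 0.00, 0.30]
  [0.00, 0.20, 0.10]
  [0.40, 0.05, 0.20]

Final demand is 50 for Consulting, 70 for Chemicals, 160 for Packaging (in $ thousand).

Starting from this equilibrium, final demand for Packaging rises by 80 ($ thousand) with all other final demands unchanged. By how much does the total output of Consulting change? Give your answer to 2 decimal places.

I − A =
  [   0.75     0.00    -0.30]
  [   0.00     0.80    -0.10]
  [  -0.40    -0.05     0.80]
Cofactors of I−A, C_ij = (−1)^(i+j)·(minor ij) (rows/columns in the sector order above):
  C_11 = (0.80)(0.80) − (-0.10)(-0.05) = 0.6350
  C_12 = −[(0.00)(0.80) − (-0.10)(-0.40)] = 0.0400
  C_13 = (0.00)(-0.05) − (0.80)(-0.40) = 0.3200
  C_21 = −[(0.00)(0.80) − (-0.30)(-0.05)] = 0.0150
  C_22 = (0.75)(0.80) − (-0.30)(-0.40) = 0.4800
  C_23 = −[(0.75)(-0.05) − (0.00)(-0.40)] = 0.0375
  C_31 = (0.00)(-0.10) − (-0.30)(0.80) = 0.2400
  C_32 = −[(0.75)(-0.10) − (-0.30)(0.00)] = 0.0750
  C_33 = (0.75)(0.80) − (0.00)(0.00) = 0.6000
det(I−A) = Σ_j (I−A)_1j·C_1j = (0.75)(0.6350) + (0.00)(0.0400) + (-0.30)(0.3200) = 0.38025
adj(I−A) = Cᵀ =
  [ 0.6350   0.0150   0.2400]
  [ 0.0400   0.4800   0.0750]
  [ 0.3200   0.0375   0.6000]
(I − A)⁻¹ = adj(I−A) / det(I−A) ≈
  [   1.6700     0.0394     0.6312]
  [   0.1052     1.2623     0.1972]
  [   0.8416     0.0986     1.5779]
Δx = (I − A)⁻¹ Δd with Δd having +80 in the Packaging component and 0 elsewhere.
So Δx_1 = L_13 · (+80), where L_13 = adj(I−A)_13 / det(I−A) = 0.2400 / 0.38025.
Δx_1 = 0.2400 × (+80) / 0.38025 = 19.20 / 0.38025 ≈ 50.49.

Δx_1 = 50.49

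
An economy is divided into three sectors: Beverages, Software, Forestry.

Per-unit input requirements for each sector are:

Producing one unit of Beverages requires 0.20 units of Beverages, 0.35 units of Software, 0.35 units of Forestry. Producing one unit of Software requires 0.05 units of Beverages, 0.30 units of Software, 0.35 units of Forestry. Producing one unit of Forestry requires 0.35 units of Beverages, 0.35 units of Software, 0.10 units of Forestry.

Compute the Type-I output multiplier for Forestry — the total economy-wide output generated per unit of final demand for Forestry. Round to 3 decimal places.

m_F = 4.726

I − A =
  [   0.80    -0.05    -0.35]
  [  -0.35     0.70    -0.35]
  [  -0.35    -0.35     0.90]
Cofactors of I−A, C_ij = (−1)^(i+j)·(minor ij) (rows/columns in the sector order above):
  C_11 = (0.70)(0.90) − (-0.35)(-0.35) = 0.5075
  C_12 = −[(-0.35)(0.90) − (-0.35)(-0.35)] = 0.4375
  C_13 = (-0.35)(-0.35) − (0.70)(-0.35) = 0.3675
  C_21 = −[(-0.05)(0.90) − (-0.35)(-0.35)] = 0.1675
  C_22 = (0.80)(0.90) − (-0.35)(-0.35) = 0.5975
  C_23 = −[(0.80)(-0.35) − (-0.05)(-0.35)] = 0.2975
  C_31 = (-0.05)(-0.35) − (-0.35)(0.70) = 0.2625
  C_32 = −[(0.80)(-0.35) − (-0.35)(-0.35)] = 0.4025
  C_33 = (0.80)(0.70) − (-0.05)(-0.35) = 0.5425
det(I−A) = Σ_j (I−A)_1j·C_1j = (0.80)(0.5075) + (-0.05)(0.4375) + (-0.35)(0.3675) = 0.2555
adj(I−A) = Cᵀ =
  [ 0.5075   0.1675   0.2625]
  [ 0.4375   0.5975   0.4025]
  [ 0.3675   0.2975   0.5425]
(I − A)⁻¹ = adj(I−A) / det(I−A) ≈
  [   1.9863     0.6556     1.0274]
  [   1.7123     2.3386     1.5753]
  [   1.4384     1.1644     2.1233]
The output multiplier for sector j is the column-j sum of the Leontief inverse (I − A)⁻¹ = adj(I−A) / det(I−A).
Column F of adj(I−A): (0.2625, 0.4025, 0.5425); det(I−A) = 0.2555.
m_F = (0.2625 + 0.4025 + 0.5425) / 0.2555 = 1.2075 / 0.2555 ≈ 4.726.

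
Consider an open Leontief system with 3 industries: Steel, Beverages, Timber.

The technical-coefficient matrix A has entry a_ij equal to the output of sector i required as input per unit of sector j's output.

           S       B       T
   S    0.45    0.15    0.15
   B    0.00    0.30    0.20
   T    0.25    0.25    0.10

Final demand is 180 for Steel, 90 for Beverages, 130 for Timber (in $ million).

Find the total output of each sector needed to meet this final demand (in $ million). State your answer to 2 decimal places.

I − A =
  [   0.55    -0.15    -0.15]
  [   0.00     0.70    -0.20]
  [  -0.25    -0.25     0.90]
Cofactors of I−A, C_ij = (−1)^(i+j)·(minor ij) (rows/columns in the sector order above):
  C_11 = (0.70)(0.90) − (-0.20)(-0.25) = 0.5800
  C_12 = −[(0.00)(0.90) − (-0.20)(-0.25)] = 0.0500
  C_13 = (0.00)(-0.25) − (0.70)(-0.25) = 0.1750
  C_21 = −[(-0.15)(0.90) − (-0.15)(-0.25)] = 0.1725
  C_22 = (0.55)(0.90) − (-0.15)(-0.25) = 0.4575
  C_23 = −[(0.55)(-0.25) − (-0.15)(-0.25)] = 0.1750
  C_31 = (-0.15)(-0.20) − (-0.15)(0.70) = 0.1350
  C_32 = −[(0.55)(-0.20) − (-0.15)(0.00)] = 0.1100
  C_33 = (0.55)(0.70) − (-0.15)(0.00) = 0.3850
det(I−A) = Σ_j (I−A)_1j·C_1j = (0.55)(0.5800) + (-0.15)(0.0500) + (-0.15)(0.1750) = 0.28525
adj(I−A) = Cᵀ =
  [ 0.5800   0.1725   0.1350]
  [ 0.0500   0.4575   0.1100]
  [ 0.1750   0.1750   0.3850]
(I − A)⁻¹ = adj(I−A) / det(I−A) ≈
  [   2.0333     0.6047     0.4733]
  [   0.1753     1.6039     0.3856]
  [   0.6135     0.6135     1.3497]
x = (I − A)⁻¹ d = adj(I−A)·d / det(I−A), with det(I−A) = 0.28525:
  x_S = (0.5800·180 + 0.1725·90 + 0.1350·130) / 0.28525 = 137.475 / 0.28525 ≈ 481.95
  x_B = (0.0500·180 + 0.4575·90 + 0.1100·130) / 0.28525 = 64.475 / 0.28525 ≈ 226.03
  x_T = (0.1750·180 + 0.1750·90 + 0.3850·130) / 0.28525 = 97.30 / 0.28525 ≈ 341.10

x_S = 481.95, x_B = 226.03, x_T = 341.10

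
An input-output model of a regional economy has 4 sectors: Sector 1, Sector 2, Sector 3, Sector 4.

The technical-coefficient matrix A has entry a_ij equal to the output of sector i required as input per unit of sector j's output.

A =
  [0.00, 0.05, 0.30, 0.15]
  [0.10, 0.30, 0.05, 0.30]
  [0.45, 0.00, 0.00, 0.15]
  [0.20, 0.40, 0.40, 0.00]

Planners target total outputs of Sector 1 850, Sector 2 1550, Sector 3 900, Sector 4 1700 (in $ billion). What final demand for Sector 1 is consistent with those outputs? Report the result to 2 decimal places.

I − A =
  [   1.00    -0.05    -0.30    -0.15]
  [  -0.10     0.70    -0.05    -0.30]
  [  -0.45     0.00     1.00    -0.15]
  [  -0.20    -0.40    -0.40     1.00]
d = (I − A) x:
  d_1 = (+1.00)·850 + (-0.05)·1550 + (-0.30)·900 + (-0.15)·1700 = 247.50
  d_2 = (-0.10)·850 + (+0.70)·1550 + (-0.05)·900 + (-0.30)·1700 = 445.00
  d_3 = (-0.45)·850 + (+0.00)·1550 + (+1.00)·900 + (-0.15)·1700 = 262.50
  d_4 = (-0.20)·850 + (-0.40)·1550 + (-0.40)·900 + (+1.00)·1700 = 550.00

d_1 = 247.50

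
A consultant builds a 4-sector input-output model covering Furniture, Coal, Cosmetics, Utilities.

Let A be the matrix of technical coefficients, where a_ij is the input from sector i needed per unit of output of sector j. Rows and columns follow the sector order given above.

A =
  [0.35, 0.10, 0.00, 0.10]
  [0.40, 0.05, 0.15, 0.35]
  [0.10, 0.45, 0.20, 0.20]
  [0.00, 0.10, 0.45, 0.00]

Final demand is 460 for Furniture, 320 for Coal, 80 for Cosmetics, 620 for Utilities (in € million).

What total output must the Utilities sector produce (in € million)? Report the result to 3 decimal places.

x_4 = 1466.975

I − A =
  [   0.65    -0.10     0.00    -0.10]
  [  -0.40     0.95    -0.15    -0.35]
  [  -0.10    -0.45     0.80    -0.20]
  [   0.00    -0.10    -0.45     1.00]
Compute the cofactors C_ij = (−1)^(i+j)·(3×3 minor ij) of I−A; the adjugate is their transpose:
adj(I−A) = Cᵀ =
  [ 0.505125   0.099250   0.075000   0.100250]
  [ 0.314750   0.457000   0.217875   0.235000]
  [ 0.279500   0.316500   0.550750   0.248875]
  [ 0.157250   0.188125   0.269625   0.416625]
det(I−A) = Σ_j (I−A)_1j·C_1j = (0.65)(0.505125) + (-0.10)(0.314750) + (0.00)(0.279500) + (-0.10)(0.157250) = 0.28113125
(I − A)⁻¹ = adj(I−A) / det(I−A) ≈
  [   1.7968     0.3530     0.2668     0.3566]
  [   1.1196     1.6256     0.7750     0.8359]
  [   0.9942     1.1258     1.9590     0.8853]
  [   0.5593     0.6692     0.9591     1.4820]
x = (I − A)⁻¹ d = adj(I−A)·d / det(I−A), with det(I−A) = 0.28113125:
  x_1 = (0.505125·460 + 0.099250·320 + 0.075000·80 + 0.100250·620) / 0.28113125 = 332.2725 / 0.28113125 ≈ 1181.912
  x_2 = (0.314750·460 + 0.457000·320 + 0.217875·80 + 0.235000·620) / 0.28113125 = 454.155 / 0.28113125 ≈ 1615.455
  x_3 = (0.279500·460 + 0.316500·320 + 0.550750·80 + 0.248875·620) / 0.28113125 = 428.2125 / 0.28113125 ≈ 1523.176
  x_4 = (0.157250·460 + 0.188125·320 + 0.269625·80 + 0.416625·620) / 0.28113125 = 412.4125 / 0.28113125 ≈ 1466.975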